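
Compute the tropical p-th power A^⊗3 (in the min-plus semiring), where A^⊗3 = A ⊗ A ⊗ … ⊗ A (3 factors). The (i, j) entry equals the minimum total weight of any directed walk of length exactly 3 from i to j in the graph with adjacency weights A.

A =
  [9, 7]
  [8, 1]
A^⊗3 =
  [16, 9]
  [10, 3]

Each entry (A^⊗3)_ij equals the minimum over all length-3 walks i = v_0 → v_1 → … → v_3 = j of Σ_t A[v_t][v_{t+1}]. For example, for (i, j) = (0, 1) we minimise over 4 possible intermediate vertex sequences; the minimum is 9, attained along the walk 0 → 1 → 1 → 1.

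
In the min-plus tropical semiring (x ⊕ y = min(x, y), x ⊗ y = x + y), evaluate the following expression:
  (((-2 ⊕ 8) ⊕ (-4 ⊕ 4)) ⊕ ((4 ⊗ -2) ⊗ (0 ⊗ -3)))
(((-2 ⊕ 8) ⊕ (-4 ⊕ 4)) ⊕ ((4 ⊗ -2) ⊗ (0 ⊗ -3))) = -4

Expand innermost to outermost. Recall ⊕ takes the minimum of its arguments and ⊗ takes their sum. Working out the expression (((-2 ⊕ 8) ⊕ (-4 ⊕ 4)) ⊕ ((4 ⊗ -2) ⊗ (0 ⊗ -3))) gives -4.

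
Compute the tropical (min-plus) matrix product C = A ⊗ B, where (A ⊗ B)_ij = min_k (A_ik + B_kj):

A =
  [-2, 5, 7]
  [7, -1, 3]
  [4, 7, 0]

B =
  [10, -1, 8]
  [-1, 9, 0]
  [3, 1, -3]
A ⊗ B =
  [4, -3, 4]
  [-2, 4, -1]
  [3, 1, -3]

Apply the min-plus product entry-by-entry:
  C[0][0] = min over k of (A[0][0] + B[0][0] = -2 + 10 = 8, A[0][1] + B[1][0] = 5 + -1 = 4, A[0][2] + B[2][0] = 7 + 3 = 10) = 4 (attained at k = 1)
  C[0][1] = min over k of (A[0][0] + B[0][1] = -2 + -1 = -3, A[0][1] + B[1][1] = 5 + 9 = 14, A[0][2] + B[2][1] = 7 + 1 = 8) = -3 (attained at k = 0)
  C[0][2] = min over k of (A[0][0] + B[0][2] = -2 + 8 = 6, A[0][1] + B[1][2] = 5 + 0 = 5, A[0][2] + B[2][2] = 7 + -3 = 4) = 4 (attained at k = 2)
  C[1][0] = min over k of (A[1][0] + B[0][0] = 7 + 10 = 17, A[1][1] + B[1][0] = -1 + -1 = -2, A[1][2] + B[2][0] = 3 + 3 = 6) = -2 (attained at k = 1)
  C[1][1] = min over k of (A[1][0] + B[0][1] = 7 + -1 = 6, A[1][1] + B[1][1] = -1 + 9 = 8, A[1][2] + B[2][1] = 3 + 1 = 4) = 4 (attained at k = 2)
  C[1][2] = min over k of (A[1][0] + B[0][2] = 7 + 8 = 15, A[1][1] + B[1][2] = -1 + 0 = -1, A[1][2] + B[2][2] = 3 + -3 = 0) = -1 (attained at k = 1)
  C[2][0] = min over k of (A[2][0] + B[0][0] = 4 + 10 = 14, A[2][1] + B[1][0] = 7 + -1 = 6, A[2][2] + B[2][0] = 0 + 3 = 3) = 3 (attained at k = 2)
  C[2][1] = min over k of (A[2][0] + B[0][1] = 4 + -1 = 3, A[2][1] + B[1][1] = 7 + 9 = 16, A[2][2] + B[2][1] = 0 + 1 = 1) = 1 (attained at k = 2)
  C[2][2] = min over k of (A[2][0] + B[0][2] = 4 + 8 = 12, A[2][1] + B[1][2] = 7 + 0 = 7, A[2][2] + B[2][2] = 0 + -3 = -3) = -3 (attained at k = 2)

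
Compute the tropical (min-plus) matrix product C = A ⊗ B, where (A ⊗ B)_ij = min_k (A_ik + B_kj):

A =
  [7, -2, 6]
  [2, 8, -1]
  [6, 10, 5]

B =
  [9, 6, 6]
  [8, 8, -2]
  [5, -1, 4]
A ⊗ B =
  [6, 5, -4]
  [4, -2, 3]
  [10, 4, 8]

Apply the min-plus product entry-by-entry:
  C[0][0] = min over k of (A[0][0] + B[0][0] = 7 + 9 = 16, A[0][1] + B[1][0] = -2 + 8 = 6, A[0][2] + B[2][0] = 6 + 5 = 11) = 6 (attained at k = 1)
  C[0][1] = min over k of (A[0][0] + B[0][1] = 7 + 6 = 13, A[0][1] + B[1][1] = -2 + 8 = 6, A[0][2] + B[2][1] = 6 + -1 = 5) = 5 (attained at k = 2)
  C[0][2] = min over k of (A[0][0] + B[0][2] = 7 + 6 = 13, A[0][1] + B[1][2] = -2 + -2 = -4, A[0][2] + B[2][2] = 6 + 4 = 10) = -4 (attained at k = 1)
  C[1][0] = min over k of (A[1][0] + B[0][0] = 2 + 9 = 11, A[1][1] + B[1][0] = 8 + 8 = 16, A[1][2] + B[2][0] = -1 + 5 = 4) = 4 (attained at k = 2)
  C[1][1] = min over k of (A[1][0] + B[0][1] = 2 + 6 = 8, A[1][1] + B[1][1] = 8 + 8 = 16, A[1][2] + B[2][1] = -1 + -1 = -2) = -2 (attained at k = 2)
  C[1][2] = min over k of (A[1][0] + B[0][2] = 2 + 6 = 8, A[1][1] + B[1][2] = 8 + -2 = 6, A[1][2] + B[2][2] = -1 + 4 = 3) = 3 (attained at k = 2)
  C[2][0] = min over k of (A[2][0] + B[0][0] = 6 + 9 = 15, A[2][1] + B[1][0] = 10 + 8 = 18, A[2][2] + B[2][0] = 5 + 5 = 10) = 10 (attained at k = 2)
  C[2][1] = min over k of (A[2][0] + B[0][1] = 6 + 6 = 12, A[2][1] + B[1][1] = 10 + 8 = 18, A[2][2] + B[2][1] = 5 + -1 = 4) = 4 (attained at k = 2)
  C[2][2] = min over k of (A[2][0] + B[0][2] = 6 + 6 = 12, A[2][1] + B[1][2] = 10 + -2 = 8, A[2][2] + B[2][2] = 5 + 4 = 9) = 8 (attained at k = 1)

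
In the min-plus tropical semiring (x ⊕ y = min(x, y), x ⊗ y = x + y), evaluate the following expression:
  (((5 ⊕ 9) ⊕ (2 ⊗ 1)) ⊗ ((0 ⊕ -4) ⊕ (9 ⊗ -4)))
(((5 ⊕ 9) ⊕ (2 ⊗ 1)) ⊗ ((0 ⊕ -4) ⊕ (9 ⊗ -4))) = -1

Expand innermost to outermost. Recall ⊕ takes the minimum of its arguments and ⊗ takes their sum. Working out the expression (((5 ⊕ 9) ⊕ (2 ⊗ 1)) ⊗ ((0 ⊕ -4) ⊕ (9 ⊗ -4))) gives -1.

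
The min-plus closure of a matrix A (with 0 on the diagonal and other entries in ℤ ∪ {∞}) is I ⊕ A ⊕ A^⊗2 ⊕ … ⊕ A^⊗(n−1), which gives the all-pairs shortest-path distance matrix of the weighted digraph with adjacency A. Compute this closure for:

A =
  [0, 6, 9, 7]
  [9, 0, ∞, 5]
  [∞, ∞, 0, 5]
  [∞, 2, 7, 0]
Closure =
  [0, 6, 9, 7]
  [9, 0, 12, 5]
  [16, 7, 0, 5]
  [11, 2, 7, 0]

This is the Floyd-Warshall all-pairs shortest-path computation. For each intermediate vertex k = 0, 1, …, 3, update dist[i][j] ← min(dist[i][j], dist[i][k] + dist[k][j]). The final matrix gives, for each (i, j), the minimum total weight of any directed path from i to j (possibly empty when i = j).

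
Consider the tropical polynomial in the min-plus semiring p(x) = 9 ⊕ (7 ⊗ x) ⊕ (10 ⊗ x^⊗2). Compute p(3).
p(3) = 9

A tropical monomial a ⊗ x^⊗i evaluates to a + i · x. Evaluating each term at x = 3:
  Term 0 contributes 9 + 0 · 3 = 9
  Term 1 contributes 7 + 1 · 3 = 10
  Term 2 contributes 10 + 2 · 3 = 16
p(3) = ⊕ of these = min[9, 10, 16] = 9.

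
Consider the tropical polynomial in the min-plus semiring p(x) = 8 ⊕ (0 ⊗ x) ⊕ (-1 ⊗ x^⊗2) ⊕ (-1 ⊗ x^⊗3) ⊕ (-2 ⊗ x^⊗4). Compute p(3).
p(3) = 3

A tropical monomial a ⊗ x^⊗i evaluates to a + i · x. Evaluating each term at x = 3:
  Term 0 contributes 8 + 0 · 3 = 8
  Term 1 contributes 0 + 1 · 3 = 3
  Term 2 contributes -1 + 2 · 3 = 5
  Term 3 contributes -1 + 3 · 3 = 8
  Term 4 contributes -2 + 4 · 3 = 10
p(3) = ⊕ of these = min[8, 3, 5, 8, 10] = 3.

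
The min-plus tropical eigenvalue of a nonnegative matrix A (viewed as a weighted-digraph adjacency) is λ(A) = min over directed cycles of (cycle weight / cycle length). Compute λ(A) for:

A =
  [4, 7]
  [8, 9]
λ(A) = 4

Enumerate directed cycles and compute their means (weight / length). Sample:
  cycle 0 → 0: weight = 4, length = 1, mean = 4/1 ≈ 4.000
  cycle 1 → 1: weight = 9, length = 1, mean = 9/1 ≈ 9.000
  cycle 0 → 1 → 0: weight = 15, length = 2, mean = 15/2 ≈ 7.500
  cycle 1 → 0 → 1: weight = 15, length = 2, mean = 15/2 ≈ 7.500
Minimum mean = 4.000, attained e.g. along the cycle 0 → 0 with weight 4 and length 1. So λ(A) = 4/1 = 4.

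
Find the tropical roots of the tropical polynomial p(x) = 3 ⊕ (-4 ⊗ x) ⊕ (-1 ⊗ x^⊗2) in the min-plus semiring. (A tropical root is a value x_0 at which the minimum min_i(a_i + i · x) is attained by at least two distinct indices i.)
Roots: {-3, 7}

Each tropical root is a break point of the lower envelope of the lines y = a_i + i · x (there are 3 lines, with slopes 0, 1, ..., 2). Only the lines that attain the minimum somewhere contribute to roots; other lines are dominated. Here the surviving (envelope) indices are i = 2, i = 1, i = 0.
Intersections between consecutive envelope lines give the roots: for adjacent envelope indices i < j the intersection is x = (a_i − a_j) / (j − i). Reading off the sorted break points: {-3, 7}.
Verification: at each break x_0, at least two indices attain the minimum of min_i(a_i + i · x_0).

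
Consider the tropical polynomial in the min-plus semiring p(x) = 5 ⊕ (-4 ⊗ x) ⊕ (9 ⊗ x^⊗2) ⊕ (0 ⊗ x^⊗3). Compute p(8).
p(8) = 4

A tropical monomial a ⊗ x^⊗i evaluates to a + i · x. Evaluating each term at x = 8:
  Term 0 contributes 5 + 0 · 8 = 5
  Term 1 contributes -4 + 1 · 8 = 4
  Term 2 contributes 9 + 2 · 8 = 25
  Term 3 contributes 0 + 3 · 8 = 24
p(8) = ⊕ of these = min[5, 4, 25, 24] = 4.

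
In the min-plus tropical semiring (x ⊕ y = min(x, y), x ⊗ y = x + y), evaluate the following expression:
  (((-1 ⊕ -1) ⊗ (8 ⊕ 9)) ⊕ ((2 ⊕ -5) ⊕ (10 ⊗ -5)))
(((-1 ⊕ -1) ⊗ (8 ⊕ 9)) ⊕ ((2 ⊕ -5) ⊕ (10 ⊗ -5))) = -5

Expand innermost to outermost. Recall ⊕ takes the minimum of its arguments and ⊗ takes their sum. Working out the expression (((-1 ⊕ -1) ⊗ (8 ⊕ 9)) ⊕ ((2 ⊕ -5) ⊕ (10 ⊗ -5))) gives -5.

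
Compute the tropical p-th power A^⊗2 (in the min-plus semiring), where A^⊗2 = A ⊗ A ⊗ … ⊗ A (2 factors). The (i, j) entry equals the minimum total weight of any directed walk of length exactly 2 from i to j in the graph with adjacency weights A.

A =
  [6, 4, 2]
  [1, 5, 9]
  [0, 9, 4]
A^⊗2 =
  [2, 9, 6]
  [6, 5, 3]
  [4, 4, 2]

Each entry (A^⊗2)_ij equals the minimum over all length-2 walks i = v_0 → v_1 → … → v_2 = j of Σ_t A[v_t][v_{t+1}]. For example, for (i, j) = (0, 2) we minimise over 3 possible intermediate vertex sequences; the minimum is 6, attained along the walk 0 → 2 → 2.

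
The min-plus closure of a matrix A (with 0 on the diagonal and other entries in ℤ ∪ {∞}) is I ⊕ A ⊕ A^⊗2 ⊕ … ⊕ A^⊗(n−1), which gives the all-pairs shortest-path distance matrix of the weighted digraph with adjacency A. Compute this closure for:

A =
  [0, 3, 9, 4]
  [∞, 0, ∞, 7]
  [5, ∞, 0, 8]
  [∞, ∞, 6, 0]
Closure =
  [0, 3, 9, 4]
  [18, 0, 13, 7]
  [5, 8, 0, 8]
  [11, 14, 6, 0]

This is the Floyd-Warshall all-pairs shortest-path computation. For each intermediate vertex k = 0, 1, …, 3, update dist[i][j] ← min(dist[i][j], dist[i][k] + dist[k][j]). The final matrix gives, for each (i, j), the minimum total weight of any directed path from i to j (possibly empty when i = j).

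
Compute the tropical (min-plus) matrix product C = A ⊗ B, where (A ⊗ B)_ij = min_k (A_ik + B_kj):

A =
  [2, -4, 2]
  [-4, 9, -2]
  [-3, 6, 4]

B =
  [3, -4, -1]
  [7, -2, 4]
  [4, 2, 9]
A ⊗ B =
  [3, -6, 0]
  [-1, -8, -5]
  [0, -7, -4]

Apply the min-plus product entry-by-entry:
  C[0][0] = min over k of (A[0][0] + B[0][0] = 2 + 3 = 5, A[0][1] + B[1][0] = -4 + 7 = 3, A[0][2] + B[2][0] = 2 + 4 = 6) = 3 (attained at k = 1)
  C[0][1] = min over k of (A[0][0] + B[0][1] = 2 + -4 = -2, A[0][1] + B[1][1] = -4 + -2 = -6, A[0][2] + B[2][1] = 2 + 2 = 4) = -6 (attained at k = 1)
  C[0][2] = min over k of (A[0][0] + B[0][2] = 2 + -1 = 1, A[0][1] + B[1][2] = -4 + 4 = 0, A[0][2] + B[2][2] = 2 + 9 = 11) = 0 (attained at k = 1)
  C[1][0] = min over k of (A[1][0] + B[0][0] = -4 + 3 = -1, A[1][1] + B[1][0] = 9 + 7 = 16, A[1][2] + B[2][0] = -2 + 4 = 2) = -1 (attained at k = 0)
  C[1][1] = min over k of (A[1][0] + B[0][1] = -4 + -4 = -8, A[1][1] + B[1][1] = 9 + -2 = 7, A[1][2] + B[2][1] = -2 + 2 = 0) = -8 (attained at k = 0)
  C[1][2] = min over k of (A[1][0] + B[0][2] = -4 + -1 = -5, A[1][1] + B[1][2] = 9 + 4 = 13, A[1][2] + B[2][2] = -2 + 9 = 7) = -5 (attained at k = 0)
  C[2][0] = min over k of (A[2][0] + B[0][0] = -3 + 3 = 0, A[2][1] + B[1][0] = 6 + 7 = 13, A[2][2] + B[2][0] = 4 + 4 = 8) = 0 (attained at k = 0)
  C[2][1] = min over k of (A[2][0] + B[0][1] = -3 + -4 = -7, A[2][1] + B[1][1] = 6 + -2 = 4, A[2][2] + B[2][1] = 4 + 2 = 6) = -7 (attained at k = 0)
  C[2][2] = min over k of (A[2][0] + B[0][2] = -3 + -1 = -4, A[2][1] + B[1][2] = 6 + 4 = 10, A[2][2] + B[2][2] = 4 + 9 = 13) = -4 (attained at k = 0)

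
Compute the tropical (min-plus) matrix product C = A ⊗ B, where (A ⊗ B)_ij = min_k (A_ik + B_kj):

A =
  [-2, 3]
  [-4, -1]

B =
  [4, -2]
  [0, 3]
A ⊗ B =
  [2, -4]
  [-1, -6]

Apply the min-plus product entry-by-entry:
  C[0][0] = min over k of (A[0][0] + B[0][0] = -2 + 4 = 2, A[0][1] + B[1][0] = 3 + 0 = 3) = 2 (attained at k = 0)
  C[0][1] = min over k of (A[0][0] + B[0][1] = -2 + -2 = -4, A[0][1] + B[1][1] = 3 + 3 = 6) = -4 (attained at k = 0)
  C[1][0] = min over k of (A[1][0] + B[0][0] = -4 + 4 = 0, A[1][1] + B[1][0] = -1 + 0 = -1) = -1 (attained at k = 1)
  C[1][1] = min over k of (A[1][0] + B[0][1] = -4 + -2 = -6, A[1][1] + B[1][1] = -1 + 3 = 2) = -6 (attained at k = 0)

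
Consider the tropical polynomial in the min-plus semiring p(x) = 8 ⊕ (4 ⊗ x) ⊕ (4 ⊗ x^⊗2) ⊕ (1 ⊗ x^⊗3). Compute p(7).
p(7) = 8

A tropical monomial a ⊗ x^⊗i evaluates to a + i · x. Evaluating each term at x = 7:
  Term 0 contributes 8 + 0 · 7 = 8
  Term 1 contributes 4 + 1 · 7 = 11
  Term 2 contributes 4 + 2 · 7 = 18
  Term 3 contributes 1 + 3 · 7 = 22
p(7) = ⊕ of these = min[8, 11, 18, 22] = 8.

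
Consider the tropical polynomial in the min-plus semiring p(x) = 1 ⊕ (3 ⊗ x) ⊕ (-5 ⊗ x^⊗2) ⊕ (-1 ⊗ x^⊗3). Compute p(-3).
p(-3) = -11

A tropical monomial a ⊗ x^⊗i evaluates to a + i · x. Evaluating each term at x = -3:
  Term 0 contributes 1 + 0 · -3 = 1
  Term 1 contributes 3 + 1 · -3 = 0
  Term 2 contributes -5 + 2 · -3 = -11
  Term 3 contributes -1 + 3 · -3 = -10
p(-3) = ⊕ of these = min[1, 0, -11, -10] = -11.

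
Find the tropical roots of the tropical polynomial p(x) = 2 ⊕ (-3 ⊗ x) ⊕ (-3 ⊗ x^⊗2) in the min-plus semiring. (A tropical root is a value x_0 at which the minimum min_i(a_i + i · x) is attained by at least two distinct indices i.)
Roots: {0, 5}

Each tropical root is a break point of the lower envelope of the lines y = a_i + i · x (there are 3 lines, with slopes 0, 1, ..., 2). Only the lines that attain the minimum somewhere contribute to roots; other lines are dominated. Here the surviving (envelope) indices are i = 2, i = 1, i = 0.
Intersections between consecutive envelope lines give the roots: for adjacent envelope indices i < j the intersection is x = (a_i − a_j) / (j − i). Reading off the sorted break points: {0, 5}.
Verification: at each break x_0, at least two indices attain the minimum of min_i(a_i + i · x_0).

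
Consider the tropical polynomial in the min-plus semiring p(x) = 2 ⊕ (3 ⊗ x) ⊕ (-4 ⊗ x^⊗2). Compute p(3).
p(3) = 2

A tropical monomial a ⊗ x^⊗i evaluates to a + i · x. Evaluating each term at x = 3:
  Term 0 contributes 2 + 0 · 3 = 2
  Term 1 contributes 3 + 1 · 3 = 6
  Term 2 contributes -4 + 2 · 3 = 2
p(3) = ⊕ of these = min[2, 6, 2] = 2.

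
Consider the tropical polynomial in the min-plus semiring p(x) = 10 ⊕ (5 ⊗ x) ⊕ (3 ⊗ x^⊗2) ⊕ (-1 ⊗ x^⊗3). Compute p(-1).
p(-1) = -4

A tropical monomial a ⊗ x^⊗i evaluates to a + i · x. Evaluating each term at x = -1:
  Term 0 contributes 10 + 0 · -1 = 10
  Term 1 contributes 5 + 1 · -1 = 4
  Term 2 contributes 3 + 2 · -1 = 1
  Term 3 contributes -1 + 3 · -1 = -4
p(-1) = ⊕ of these = min[10, 4, 1, -4] = -4.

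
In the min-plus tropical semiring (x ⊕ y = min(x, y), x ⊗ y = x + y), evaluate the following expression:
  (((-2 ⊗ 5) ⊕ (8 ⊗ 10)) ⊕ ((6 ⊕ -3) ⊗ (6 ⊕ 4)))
(((-2 ⊗ 5) ⊕ (8 ⊗ 10)) ⊕ ((6 ⊕ -3) ⊗ (6 ⊕ 4))) = 1

Expand innermost to outermost. Recall ⊕ takes the minimum of its arguments and ⊗ takes their sum. Working out the expression (((-2 ⊗ 5) ⊕ (8 ⊗ 10)) ⊕ ((6 ⊕ -3) ⊗ (6 ⊕ 4))) gives 1.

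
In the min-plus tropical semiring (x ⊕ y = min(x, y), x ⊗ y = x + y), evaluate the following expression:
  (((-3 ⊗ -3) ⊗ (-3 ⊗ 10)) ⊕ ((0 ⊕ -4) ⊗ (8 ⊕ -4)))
(((-3 ⊗ -3) ⊗ (-3 ⊗ 10)) ⊕ ((0 ⊕ -4) ⊗ (8 ⊕ -4))) = -8

Expand innermost to outermost. Recall ⊕ takes the minimum of its arguments and ⊗ takes their sum. Working out the expression (((-3 ⊗ -3) ⊗ (-3 ⊗ 10)) ⊕ ((0 ⊕ -4) ⊗ (8 ⊕ -4))) gives -8.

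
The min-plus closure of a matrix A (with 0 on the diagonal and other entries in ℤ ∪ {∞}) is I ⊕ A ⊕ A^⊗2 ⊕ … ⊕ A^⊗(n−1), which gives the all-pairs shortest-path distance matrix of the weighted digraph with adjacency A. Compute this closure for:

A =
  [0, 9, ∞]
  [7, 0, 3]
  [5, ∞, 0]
Closure =
  [0, 9, 12]
  [7, 0, 3]
  [5, 14, 0]

This is the Floyd-Warshall all-pairs shortest-path computation. For each intermediate vertex k = 0, 1, …, 2, update dist[i][j] ← min(dist[i][j], dist[i][k] + dist[k][j]). The final matrix gives, for each (i, j), the minimum total weight of any directed path from i to j (possibly empty when i = j).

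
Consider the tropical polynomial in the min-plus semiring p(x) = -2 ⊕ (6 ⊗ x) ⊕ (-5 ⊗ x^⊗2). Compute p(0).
p(0) = -5

A tropical monomial a ⊗ x^⊗i evaluates to a + i · x. Evaluating each term at x = 0:
  Term 0 contributes -2 + 0 · 0 = -2
  Term 1 contributes 6 + 1 · 0 = 6
  Term 2 contributes -5 + 2 · 0 = -5
p(0) = ⊕ of these = min[-2, 6, -5] = -5.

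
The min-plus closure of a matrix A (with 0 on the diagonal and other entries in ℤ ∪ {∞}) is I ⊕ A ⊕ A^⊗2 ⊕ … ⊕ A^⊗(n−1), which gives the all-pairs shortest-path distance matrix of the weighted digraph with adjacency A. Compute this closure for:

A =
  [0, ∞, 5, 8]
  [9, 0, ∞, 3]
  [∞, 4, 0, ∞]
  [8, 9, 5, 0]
Closure =
  [0, 9, 5, 8]
  [9, 0, 8, 3]
  [13, 4, 0, 7]
  [8, 9, 5, 0]

This is the Floyd-Warshall all-pairs shortest-path computation. For each intermediate vertex k = 0, 1, …, 3, update dist[i][j] ← min(dist[i][j], dist[i][k] + dist[k][j]). The final matrix gives, for each (i, j), the minimum total weight of any directed path from i to j (possibly empty when i = j).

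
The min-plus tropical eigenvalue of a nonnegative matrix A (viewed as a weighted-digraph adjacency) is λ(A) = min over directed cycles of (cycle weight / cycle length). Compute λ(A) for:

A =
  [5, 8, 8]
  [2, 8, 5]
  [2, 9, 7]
λ(A) = 5

Enumerate directed cycles and compute their means (weight / length). Sample:
  cycle 0 → 0: weight = 5, length = 1, mean = 5/1 ≈ 5.000
  cycle 1 → 1: weight = 8, length = 1, mean = 8/1 ≈ 8.000
  cycle 2 → 2: weight = 7, length = 1, mean = 7/1 ≈ 7.000
  cycle 0 → 1 → 0: weight = 10, length = 2, mean = 10/2 ≈ 5.000
  cycle 0 → 2 → 0: weight = 10, length = 2, mean = 10/2 ≈ 5.000
  cycle 1 → 0 → 1: weight = 10, length = 2, mean = 10/2 ≈ 5.000
Minimum mean = 5.000, attained e.g. along the cycle 0 → 0 with weight 5 and length 1. So λ(A) = 5/1 = 5.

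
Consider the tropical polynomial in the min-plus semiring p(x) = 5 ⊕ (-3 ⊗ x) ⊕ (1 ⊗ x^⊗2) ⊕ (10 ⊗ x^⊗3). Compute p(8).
p(8) = 5

A tropical monomial a ⊗ x^⊗i evaluates to a + i · x. Evaluating each term at x = 8:
  Term 0 contributes 5 + 0 · 8 = 5
  Term 1 contributes -3 + 1 · 8 = 5
  Term 2 contributes 1 + 2 · 8 = 17
  Term 3 contributes 10 + 3 · 8 = 34
p(8) = ⊕ of these = min[5, 5, 17, 34] = 5.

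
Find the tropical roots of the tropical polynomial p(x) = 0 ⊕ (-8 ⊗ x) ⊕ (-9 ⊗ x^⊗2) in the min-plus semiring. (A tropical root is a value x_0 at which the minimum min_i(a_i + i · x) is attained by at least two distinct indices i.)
Roots: {1, 8}

Each tropical root is a break point of the lower envelope of the lines y = a_i + i · x (there are 3 lines, with slopes 0, 1, ..., 2). Only the lines that attain the minimum somewhere contribute to roots; other lines are dominated. Here the surviving (envelope) indices are i = 2, i = 1, i = 0.
Intersections between consecutive envelope lines give the roots: for adjacent envelope indices i < j the intersection is x = (a_i − a_j) / (j − i). Reading off the sorted break points: {1, 8}.
Verification: at each break x_0, at least two indices attain the minimum of min_i(a_i + i · x_0).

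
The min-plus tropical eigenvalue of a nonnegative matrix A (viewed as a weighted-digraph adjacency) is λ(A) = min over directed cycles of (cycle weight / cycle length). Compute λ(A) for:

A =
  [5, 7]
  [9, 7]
λ(A) = 5

Enumerate directed cycles and compute their means (weight / length). Sample:
  cycle 0 → 0: weight = 5, length = 1, mean = 5/1 ≈ 5.000
  cycle 1 → 1: weight = 7, length = 1, mean = 7/1 ≈ 7.000
  cycle 0 → 1 → 0: weight = 16, length = 2, mean = 16/2 ≈ 8.000
  cycle 1 → 0 → 1: weight = 16, length = 2, mean = 16/2 ≈ 8.000
Minimum mean = 5.000, attained e.g. along the cycle 0 → 0 with weight 5 and length 1. So λ(A) = 5/1 = 5.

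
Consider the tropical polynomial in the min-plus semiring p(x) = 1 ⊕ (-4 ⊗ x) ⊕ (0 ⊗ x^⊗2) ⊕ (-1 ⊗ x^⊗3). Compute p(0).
p(0) = -4

A tropical monomial a ⊗ x^⊗i evaluates to a + i · x. Evaluating each term at x = 0:
  Term 0 contributes 1 + 0 · 0 = 1
  Term 1 contributes -4 + 1 · 0 = -4
  Term 2 contributes 0 + 2 · 0 = 0
  Term 3 contributes -1 + 3 · 0 = -1
p(0) = ⊕ of these = min[1, -4, 0, -1] = -4.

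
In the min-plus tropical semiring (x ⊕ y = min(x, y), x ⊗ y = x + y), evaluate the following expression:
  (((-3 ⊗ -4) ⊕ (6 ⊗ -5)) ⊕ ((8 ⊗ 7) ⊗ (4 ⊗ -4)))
(((-3 ⊗ -4) ⊕ (6 ⊗ -5)) ⊕ ((8 ⊗ 7) ⊗ (4 ⊗ -4))) = -7

Expand innermost to outermost. Recall ⊕ takes the minimum of its arguments and ⊗ takes their sum. Working out the expression (((-3 ⊗ -4) ⊕ (6 ⊗ -5)) ⊕ ((8 ⊗ 7) ⊗ (4 ⊗ -4))) gives -7.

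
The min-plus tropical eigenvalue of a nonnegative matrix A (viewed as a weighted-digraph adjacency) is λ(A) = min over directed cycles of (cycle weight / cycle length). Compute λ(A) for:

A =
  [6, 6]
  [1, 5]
λ(A) = 7/2

Enumerate directed cycles and compute their means (weight / length). Sample:
  cycle 0 → 0: weight = 6, length = 1, mean = 6/1 ≈ 6.000
  cycle 1 → 1: weight = 5, length = 1, mean = 5/1 ≈ 5.000
  cycle 0 → 1 → 0: weight = 7, length = 2, mean = 7/2 ≈ 3.500
  cycle 1 → 0 → 1: weight = 7, length = 2, mean = 7/2 ≈ 3.500
Minimum mean = 3.500, attained e.g. along the cycle 0 → 1 → 0 with weight 7 and length 2. So λ(A) = 7/2 = 7/2.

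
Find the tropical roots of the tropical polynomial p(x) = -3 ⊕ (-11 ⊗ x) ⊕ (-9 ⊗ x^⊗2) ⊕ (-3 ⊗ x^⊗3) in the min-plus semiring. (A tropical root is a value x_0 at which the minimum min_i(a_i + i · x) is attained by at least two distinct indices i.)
Roots: {-6, -2, 8}

Each tropical root is a break point of the lower envelope of the lines y = a_i + i · x (there are 4 lines, with slopes 0, 1, ..., 3). Only the lines that attain the minimum somewhere contribute to roots; other lines are dominated. Here the surviving (envelope) indices are i = 3, i = 2, i = 1, i = 0.
Intersections between consecutive envelope lines give the roots: for adjacent envelope indices i < j the intersection is x = (a_i − a_j) / (j − i). Reading off the sorted break points: {-6, -2, 8}.
Verification: at each break x_0, at least two indices attain the minimum of min_i(a_i + i · x_0).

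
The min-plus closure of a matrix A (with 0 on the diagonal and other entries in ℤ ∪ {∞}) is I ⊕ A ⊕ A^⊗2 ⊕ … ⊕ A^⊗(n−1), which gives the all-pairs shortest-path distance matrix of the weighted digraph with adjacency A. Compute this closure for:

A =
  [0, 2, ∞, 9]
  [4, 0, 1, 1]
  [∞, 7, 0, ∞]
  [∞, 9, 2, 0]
Closure =
  [0, 2, 3, 3]
  [4, 0, 1, 1]
  [11, 7, 0, 8]
  [13, 9, 2, 0]

This is the Floyd-Warshall all-pairs shortest-path computation. For each intermediate vertex k = 0, 1, …, 3, update dist[i][j] ← min(dist[i][j], dist[i][k] + dist[k][j]). The final matrix gives, for each (i, j), the minimum total weight of any directed path from i to j (possibly empty when i = j).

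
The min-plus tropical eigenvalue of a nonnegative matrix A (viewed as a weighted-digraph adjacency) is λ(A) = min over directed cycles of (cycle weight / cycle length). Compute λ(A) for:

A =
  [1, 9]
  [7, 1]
λ(A) = 1

Enumerate directed cycles and compute their means (weight / length). Sample:
  cycle 0 → 0: weight = 1, length = 1, mean = 1/1 ≈ 1.000
  cycle 1 → 1: weight = 1, length = 1, mean = 1/1 ≈ 1.000
  cycle 0 → 1 → 0: weight = 16, length = 2, mean = 16/2 ≈ 8.000
  cycle 1 → 0 → 1: weight = 16, length = 2, mean = 16/2 ≈ 8.000
Minimum mean = 1.000, attained e.g. along the cycle 0 → 0 with weight 1 and length 1. So λ(A) = 1/1 = 1.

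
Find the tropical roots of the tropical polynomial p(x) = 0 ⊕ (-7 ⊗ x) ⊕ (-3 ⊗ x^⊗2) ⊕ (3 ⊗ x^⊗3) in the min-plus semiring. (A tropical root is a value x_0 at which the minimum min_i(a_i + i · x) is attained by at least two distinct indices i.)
Roots: {-6, -4, 7}

Each tropical root is a break point of the lower envelope of the lines y = a_i + i · x (there are 4 lines, with slopes 0, 1, ..., 3). Only the lines that attain the minimum somewhere contribute to roots; other lines are dominated. Here the surviving (envelope) indices are i = 3, i = 2, i = 1, i = 0.
Intersections between consecutive envelope lines give the roots: for adjacent envelope indices i < j the intersection is x = (a_i − a_j) / (j − i). Reading off the sorted break points: {-6, -4, 7}.
Verification: at each break x_0, at least two indices attain the minimum of min_i(a_i + i · x_0).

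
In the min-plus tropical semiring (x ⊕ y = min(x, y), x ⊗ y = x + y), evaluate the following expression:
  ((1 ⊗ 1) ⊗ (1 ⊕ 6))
((1 ⊗ 1) ⊗ (1 ⊕ 6)) = 3

Expand innermost to outermost. Recall ⊕ takes the minimum of its arguments and ⊗ takes their sum. Working out the expression ((1 ⊗ 1) ⊗ (1 ⊕ 6)) gives 3.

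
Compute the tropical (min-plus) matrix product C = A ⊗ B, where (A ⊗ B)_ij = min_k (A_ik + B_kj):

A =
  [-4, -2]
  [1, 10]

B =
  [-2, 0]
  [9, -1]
A ⊗ B =
  [-6, -4]
  [-1, 1]

Apply the min-plus product entry-by-entry:
  C[0][0] = min over k of (A[0][0] + B[0][0] = -4 + -2 = -6, A[0][1] + B[1][0] = -2 + 9 = 7) = -6 (attained at k = 0)
  C[0][1] = min over k of (A[0][0] + B[0][1] = -4 + 0 = -4, A[0][1] + B[1][1] = -2 + -1 = -3) = -4 (attained at k = 0)
  C[1][0] = min over k of (A[1][0] + B[0][0] = 1 + -2 = -1, A[1][1] + B[1][0] = 10 + 9 = 19) = -1 (attained at k = 0)
  C[1][1] = min over k of (A[1][0] + B[0][1] = 1 + 0 = 1, A[1][1] + B[1][1] = 10 + -1 = 9) = 1 (attained at k = 0)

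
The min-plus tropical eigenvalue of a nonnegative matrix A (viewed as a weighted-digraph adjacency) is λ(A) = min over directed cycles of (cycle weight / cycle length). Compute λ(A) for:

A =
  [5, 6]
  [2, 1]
λ(A) = 1

Enumerate directed cycles and compute their means (weight / length). Sample:
  cycle 0 → 0: weight = 5, length = 1, mean = 5/1 ≈ 5.000
  cycle 1 → 1: weight = 1, length = 1, mean = 1/1 ≈ 1.000
  cycle 0 → 1 → 0: weight = 8, length = 2, mean = 8/2 ≈ 4.000
  cycle 1 → 0 → 1: weight = 8, length = 2, mean = 8/2 ≈ 4.000
Minimum mean = 1.000, attained e.g. along the cycle 1 → 1 with weight 1 and length 1. So λ(A) = 1/1 = 1.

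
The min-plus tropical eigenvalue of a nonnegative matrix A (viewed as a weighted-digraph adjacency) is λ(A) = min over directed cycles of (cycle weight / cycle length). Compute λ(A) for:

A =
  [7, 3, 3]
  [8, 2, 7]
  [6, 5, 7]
λ(A) = 2

Enumerate directed cycles and compute their means (weight / length). Sample:
  cycle 0 → 0: weight = 7, length = 1, mean = 7/1 ≈ 7.000
  cycle 1 → 1: weight = 2, length = 1, mean = 2/1 ≈ 2.000
  cycle 2 → 2: weight = 7, length = 1, mean = 7/1 ≈ 7.000
  cycle 0 → 1 → 0: weight = 11, length = 2, mean = 11/2 ≈ 5.500
  cycle 0 → 2 → 0: weight = 9, length = 2, mean = 9/2 ≈ 4.500
  cycle 1 → 0 → 1: weight = 11, length = 2, mean = 11/2 ≈ 5.500
Minimum mean = 2.000, attained e.g. along the cycle 1 → 1 with weight 2 and length 1. So λ(A) = 2/1 = 2.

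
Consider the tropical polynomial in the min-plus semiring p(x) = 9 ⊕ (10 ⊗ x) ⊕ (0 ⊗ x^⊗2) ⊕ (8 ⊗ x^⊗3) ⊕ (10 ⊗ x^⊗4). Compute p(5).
p(5) = 9

A tropical monomial a ⊗ x^⊗i evaluates to a + i · x. Evaluating each term at x = 5:
  Term 0 contributes 9 + 0 · 5 = 9
  Term 1 contributes 10 + 1 · 5 = 15
  Term 2 contributes 0 + 2 · 5 = 10
  Term 3 contributes 8 + 3 · 5 = 23
  Term 4 contributes 10 + 4 · 5 = 30
p(5) = ⊕ of these = min[9, 15, 10, 23, 30] = 9.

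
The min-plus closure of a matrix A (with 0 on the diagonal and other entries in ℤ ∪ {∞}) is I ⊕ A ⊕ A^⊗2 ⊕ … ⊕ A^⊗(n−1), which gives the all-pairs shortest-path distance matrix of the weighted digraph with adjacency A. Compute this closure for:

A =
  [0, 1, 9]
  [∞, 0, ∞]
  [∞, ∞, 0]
Closure =
  [0, 1, 9]
  [∞, 0, ∞]
  [∞, ∞, 0]

This is the Floyd-Warshall all-pairs shortest-path computation. For each intermediate vertex k = 0, 1, …, 2, update dist[i][j] ← min(dist[i][j], dist[i][k] + dist[k][j]). The final matrix gives, for each (i, j), the minimum total weight of any directed path from i to j (possibly empty when i = j).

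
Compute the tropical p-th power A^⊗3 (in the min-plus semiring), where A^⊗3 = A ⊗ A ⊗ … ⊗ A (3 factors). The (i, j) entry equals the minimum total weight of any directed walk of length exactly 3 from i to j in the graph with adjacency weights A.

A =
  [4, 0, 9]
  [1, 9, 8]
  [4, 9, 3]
A^⊗3 =
  [5, 1, 10]
  [2, 5, 9]
  [5, 7, 9]

Each entry (A^⊗3)_ij equals the minimum over all length-3 walks i = v_0 → v_1 → … → v_3 = j of Σ_t A[v_t][v_{t+1}]. For example, for (i, j) = (0, 2) we minimise over 9 possible intermediate vertex sequences; the minimum is 10, attained along the walk 0 → 1 → 0 → 2.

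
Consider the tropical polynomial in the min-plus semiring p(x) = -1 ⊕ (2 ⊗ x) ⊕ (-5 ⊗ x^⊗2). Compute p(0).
p(0) = -5

A tropical monomial a ⊗ x^⊗i evaluates to a + i · x. Evaluating each term at x = 0:
  Term 0 contributes -1 + 0 · 0 = -1
  Term 1 contributes 2 + 1 · 0 = 2
  Term 2 contributes -5 + 2 · 0 = -5
p(0) = ⊕ of these = min[-1, 2, -5] = -5.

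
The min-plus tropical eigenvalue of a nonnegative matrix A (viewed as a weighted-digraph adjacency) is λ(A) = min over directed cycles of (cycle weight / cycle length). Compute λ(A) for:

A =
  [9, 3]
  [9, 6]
λ(A) = 6

Enumerate directed cycles and compute their means (weight / length). Sample:
  cycle 0 → 0: weight = 9, length = 1, mean = 9/1 ≈ 9.000
  cycle 1 → 1: weight = 6, length = 1, mean = 6/1 ≈ 6.000
  cycle 0 → 1 → 0: weight = 12, length = 2, mean = 12/2 ≈ 6.000
  cycle 1 → 0 → 1: weight = 12, length = 2, mean = 12/2 ≈ 6.000
Minimum mean = 6.000, attained e.g. along the cycle 1 → 1 with weight 6 and length 1. So λ(A) = 6/1 = 6.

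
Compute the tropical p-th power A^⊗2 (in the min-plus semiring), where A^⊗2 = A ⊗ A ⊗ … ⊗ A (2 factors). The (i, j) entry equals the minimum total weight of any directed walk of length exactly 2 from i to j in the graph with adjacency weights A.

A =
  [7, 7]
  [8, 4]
A^⊗2 =
  [14, 11]
  [12, 8]

Each entry (A^⊗2)_ij equals the minimum over all length-2 walks i = v_0 → v_1 → … → v_2 = j of Σ_t A[v_t][v_{t+1}]. For example, for (i, j) = (0, 1) we minimise over 2 possible intermediate vertex sequences; the minimum is 11, attained along the walk 0 → 1 → 1.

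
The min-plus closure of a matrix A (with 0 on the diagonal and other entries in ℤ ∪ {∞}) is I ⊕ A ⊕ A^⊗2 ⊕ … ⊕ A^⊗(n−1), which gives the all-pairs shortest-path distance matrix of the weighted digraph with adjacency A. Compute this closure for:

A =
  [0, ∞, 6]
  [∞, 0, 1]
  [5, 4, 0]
Closure =
  [0, 10, 6]
  [6, 0, 1]
  [5, 4, 0]

This is the Floyd-Warshall all-pairs shortest-path computation. For each intermediate vertex k = 0, 1, …, 2, update dist[i][j] ← min(dist[i][j], dist[i][k] + dist[k][j]). The final matrix gives, for each (i, j), the minimum total weight of any directed path from i to j (possibly empty when i = j).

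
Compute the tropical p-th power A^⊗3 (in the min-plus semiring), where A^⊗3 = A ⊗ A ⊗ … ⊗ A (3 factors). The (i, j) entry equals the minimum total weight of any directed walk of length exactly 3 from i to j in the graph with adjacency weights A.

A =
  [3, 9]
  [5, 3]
A^⊗3 =
  [9, 15]
  [11, 9]

Each entry (A^⊗3)_ij equals the minimum over all length-3 walks i = v_0 → v_1 → … → v_3 = j of Σ_t A[v_t][v_{t+1}]. For example, for (i, j) = (0, 1) we minimise over 4 possible intermediate vertex sequences; the minimum is 15, attained along the walk 0 → 0 → 0 → 1.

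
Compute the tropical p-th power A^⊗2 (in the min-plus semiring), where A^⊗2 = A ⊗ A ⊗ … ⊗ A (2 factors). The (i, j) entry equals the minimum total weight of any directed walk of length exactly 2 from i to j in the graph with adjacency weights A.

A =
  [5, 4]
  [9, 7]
A^⊗2 =
  [10, 9]
  [14, 13]

Each entry (A^⊗2)_ij equals the minimum over all length-2 walks i = v_0 → v_1 → … → v_2 = j of Σ_t A[v_t][v_{t+1}]. For example, for (i, j) = (0, 1) we minimise over 2 possible intermediate vertex sequences; the minimum is 9, attained along the walk 0 → 0 → 1.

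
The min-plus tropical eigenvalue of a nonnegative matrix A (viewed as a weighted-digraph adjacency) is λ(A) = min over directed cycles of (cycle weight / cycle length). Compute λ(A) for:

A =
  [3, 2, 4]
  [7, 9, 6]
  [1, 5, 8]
λ(A) = 5/2

Enumerate directed cycles and compute their means (weight / length). Sample:
  cycle 0 → 0: weight = 3, length = 1, mean = 3/1 ≈ 3.000
  cycle 1 → 1: weight = 9, length = 1, mean = 9/1 ≈ 9.000
  cycle 2 → 2: weight = 8, length = 1, mean = 8/1 ≈ 8.000
  cycle 0 → 1 → 0: weight = 9, length = 2, mean = 9/2 ≈ 4.500
  cycle 0 → 2 → 0: weight = 5, length = 2, mean = 5/2 ≈ 2.500
  cycle 1 → 0 → 1: weight = 9, length = 2, mean = 9/2 ≈ 4.500
Minimum mean = 2.500, attained e.g. along the cycle 0 → 2 → 0 with weight 5 and length 2. So λ(A) = 5/2 = 5/2.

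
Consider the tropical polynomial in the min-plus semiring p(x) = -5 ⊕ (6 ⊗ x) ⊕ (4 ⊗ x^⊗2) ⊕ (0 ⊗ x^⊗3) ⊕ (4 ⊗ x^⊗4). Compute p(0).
p(0) = -5

A tropical monomial a ⊗ x^⊗i evaluates to a + i · x. Evaluating each term at x = 0:
  Term 0 contributes -5 + 0 · 0 = -5
  Term 1 contributes 6 + 1 · 0 = 6
  Term 2 contributes 4 + 2 · 0 = 4
  Term 3 contributes 0 + 3 · 0 = 0
  Term 4 contributes 4 + 4 · 0 = 4
p(0) = ⊕ of these = min[-5, 6, 4, 0, 4] = -5.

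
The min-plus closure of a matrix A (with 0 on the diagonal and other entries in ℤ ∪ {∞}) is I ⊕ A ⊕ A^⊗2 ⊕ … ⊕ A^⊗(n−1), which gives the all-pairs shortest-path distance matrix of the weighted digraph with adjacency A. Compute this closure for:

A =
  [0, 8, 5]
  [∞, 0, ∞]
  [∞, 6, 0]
Closure =
  [0, 8, 5]
  [∞, 0, ∞]
  [∞, 6, 0]

This is the Floyd-Warshall all-pairs shortest-path computation. For each intermediate vertex k = 0, 1, …, 2, update dist[i][j] ← min(dist[i][j], dist[i][k] + dist[k][j]). The final matrix gives, for each (i, j), the minimum total weight of any directed path from i to j (possibly empty when i = j).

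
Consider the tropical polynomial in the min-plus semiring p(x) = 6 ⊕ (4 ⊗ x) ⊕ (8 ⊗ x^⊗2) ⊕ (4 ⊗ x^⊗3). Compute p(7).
p(7) = 6

A tropical monomial a ⊗ x^⊗i evaluates to a + i · x. Evaluating each term at x = 7:
  Term 0 contributes 6 + 0 · 7 = 6
  Term 1 contributes 4 + 1 · 7 = 11
  Term 2 contributes 8 + 2 · 7 = 22
  Term 3 contributes 4 + 3 · 7 = 25
p(7) = ⊕ of these = min[6, 11, 22, 25] = 6.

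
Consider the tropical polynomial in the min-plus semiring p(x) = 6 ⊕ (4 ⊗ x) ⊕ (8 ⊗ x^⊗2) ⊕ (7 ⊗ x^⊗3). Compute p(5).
p(5) = 6

A tropical monomial a ⊗ x^⊗i evaluates to a + i · x. Evaluating each term at x = 5:
  Term 0 contributes 6 + 0 · 5 = 6
  Term 1 contributes 4 + 1 · 5 = 9
  Term 2 contributes 8 + 2 · 5 = 18
  Term 3 contributes 7 + 3 · 5 = 22
p(5) = ⊕ of these = min[6, 9, 18, 22] = 6.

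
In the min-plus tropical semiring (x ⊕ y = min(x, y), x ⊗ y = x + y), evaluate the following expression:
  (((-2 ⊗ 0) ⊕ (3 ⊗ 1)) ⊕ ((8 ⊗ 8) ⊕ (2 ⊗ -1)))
(((-2 ⊗ 0) ⊕ (3 ⊗ 1)) ⊕ ((8 ⊗ 8) ⊕ (2 ⊗ -1))) = -2

Expand innermost to outermost. Recall ⊕ takes the minimum of its arguments and ⊗ takes their sum. Working out the expression (((-2 ⊗ 0) ⊕ (3 ⊗ 1)) ⊕ ((8 ⊗ 8) ⊕ (2 ⊗ -1))) gives -2.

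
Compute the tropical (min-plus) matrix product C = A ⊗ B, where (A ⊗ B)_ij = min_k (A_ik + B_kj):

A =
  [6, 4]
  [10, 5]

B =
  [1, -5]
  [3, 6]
A ⊗ B =
  [7, 1]
  [8, 5]

Apply the min-plus product entry-by-entry:
  C[0][0] = min over k of (A[0][0] + B[0][0] = 6 + 1 = 7, A[0][1] + B[1][0] = 4 + 3 = 7) = 7 (attained at k = 0)
  C[0][1] = min over k of (A[0][0] + B[0][1] = 6 + -5 = 1, A[0][1] + B[1][1] = 4 + 6 = 10) = 1 (attained at k = 0)
  C[1][0] = min over k of (A[1][0] + B[0][0] = 10 + 1 = 11, A[1][1] + B[1][0] = 5 + 3 = 8) = 8 (attained at k = 1)
  C[1][1] = min over k of (A[1][0] + B[0][1] = 10 + -5 = 5, A[1][1] + B[1][1] = 5 + 6 = 11) = 5 (attained at k = 0)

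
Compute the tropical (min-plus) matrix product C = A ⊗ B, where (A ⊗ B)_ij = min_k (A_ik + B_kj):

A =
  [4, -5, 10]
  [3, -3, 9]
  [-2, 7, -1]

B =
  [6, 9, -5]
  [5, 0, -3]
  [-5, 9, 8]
A ⊗ B =
  [0, -5, -8]
  [2, -3, -6]
  [-6, 7, -7]

Apply the min-plus product entry-by-entry:
  C[0][0] = min over k of (A[0][0] + B[0][0] = 4 + 6 = 10, A[0][1] + B[1][0] = -5 + 5 = 0, A[0][2] + B[2][0] = 10 + -5 = 5) = 0 (attained at k = 1)
  C[0][1] = min over k of (A[0][0] + B[0][1] = 4 + 9 = 13, A[0][1] + B[1][1] = -5 + 0 = -5, A[0][2] + B[2][1] = 10 + 9 = 19) = -5 (attained at k = 1)
  C[0][2] = min over k of (A[0][0] + B[0][2] = 4 + -5 = -1, A[0][1] + B[1][2] = -5 + -3 = -8, A[0][2] + B[2][2] = 10 + 8 = 18) = -8 (attained at k = 1)
  C[1][0] = min over k of (A[1][0] + B[0][0] = 3 + 6 = 9, A[1][1] + B[1][0] = -3 + 5 = 2, A[1][2] + B[2][0] = 9 + -5 = 4) = 2 (attained at k = 1)
  C[1][1] = min over k of (A[1][0] + B[0][1] = 3 + 9 = 12, A[1][1] + B[1][1] = -3 + 0 = -3, A[1][2] + B[2][1] = 9 + 9 = 18) = -3 (attained at k = 1)
  C[1][2] = min over k of (A[1][0] + B[0][2] = 3 + -5 = -2, A[1][1] + B[1][2] = -3 + -3 = -6, A[1][2] + B[2][2] = 9 + 8 = 17) = -6 (attained at k = 1)
  C[2][0] = min over k of (A[2][0] + B[0][0] = -2 + 6 = 4, A[2][1] + B[1][0] = 7 + 5 = 12, A[2][2] + B[2][0] = -1 + -5 = -6) = -6 (attained at k = 2)
  C[2][1] = min over k of (A[2][0] + B[0][1] = -2 + 9 = 7, A[2][1] + B[1][1] = 7 + 0 = 7, A[2][2] + B[2][1] = -1 + 9 = 8) = 7 (attained at k = 0)
  C[2][2] = min over k of (A[2][0] + B[0][2] = -2 + -5 = -7, A[2][1] + B[1][2] = 7 + -3 = 4, A[2][2] + B[2][2] = -1 + 8 = 7) = -7 (attained at k = 0)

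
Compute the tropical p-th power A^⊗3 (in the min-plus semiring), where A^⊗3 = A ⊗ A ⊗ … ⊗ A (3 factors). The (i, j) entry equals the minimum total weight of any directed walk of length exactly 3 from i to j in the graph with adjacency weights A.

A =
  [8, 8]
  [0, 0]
A^⊗3 =
  [8, 8]
  [0, 0]

Each entry (A^⊗3)_ij equals the minimum over all length-3 walks i = v_0 → v_1 → … → v_3 = j of Σ_t A[v_t][v_{t+1}]. For example, for (i, j) = (0, 1) we minimise over 4 possible intermediate vertex sequences; the minimum is 8, attained along the walk 0 → 1 → 1 → 1.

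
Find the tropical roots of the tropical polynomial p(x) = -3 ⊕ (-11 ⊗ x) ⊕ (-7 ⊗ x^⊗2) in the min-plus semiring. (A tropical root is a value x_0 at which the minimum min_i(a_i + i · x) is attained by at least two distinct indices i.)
Roots: {-4, 8}

Each tropical root is a break point of the lower envelope of the lines y = a_i + i · x (there are 3 lines, with slopes 0, 1, ..., 2). Only the lines that attain the minimum somewhere contribute to roots; other lines are dominated. Here the surviving (envelope) indices are i = 2, i = 1, i = 0.
Intersections between consecutive envelope lines give the roots: for adjacent envelope indices i < j the intersection is x = (a_i − a_j) / (j − i). Reading off the sorted break points: {-4, 8}.
Verification: at each break x_0, at least two indices attain the minimum of min_i(a_i + i · x_0).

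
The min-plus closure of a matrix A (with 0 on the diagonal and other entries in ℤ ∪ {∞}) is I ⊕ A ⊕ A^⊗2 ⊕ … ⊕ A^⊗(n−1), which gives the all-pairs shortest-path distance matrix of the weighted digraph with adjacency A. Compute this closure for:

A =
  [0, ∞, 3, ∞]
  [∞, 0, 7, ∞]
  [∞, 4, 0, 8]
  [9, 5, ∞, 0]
Closure =
  [0, 7, 3, 11]
  [24, 0, 7, 15]
  [17, 4, 0, 8]
  [9, 5, 12, 0]

This is the Floyd-Warshall all-pairs shortest-path computation. For each intermediate vertex k = 0, 1, …, 3, update dist[i][j] ← min(dist[i][j], dist[i][k] + dist[k][j]). The final matrix gives, for each (i, j), the minimum total weight of any directed path from i to j (possibly empty when i = j).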